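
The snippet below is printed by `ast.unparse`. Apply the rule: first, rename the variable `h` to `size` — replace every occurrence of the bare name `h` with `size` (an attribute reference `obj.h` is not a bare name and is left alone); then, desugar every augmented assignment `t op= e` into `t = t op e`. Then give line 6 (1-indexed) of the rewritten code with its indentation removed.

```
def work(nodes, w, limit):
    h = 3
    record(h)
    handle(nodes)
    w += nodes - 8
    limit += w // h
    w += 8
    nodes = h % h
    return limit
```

Transformed code:
def work(nodes, w, limit):
    size = 3
    record(size)
    handle(nodes)
    w = w + (nodes - 8)
    limit = limit + w // size
    w = w + 8
    nodes = size % size
    return limit

limit = limit + w // size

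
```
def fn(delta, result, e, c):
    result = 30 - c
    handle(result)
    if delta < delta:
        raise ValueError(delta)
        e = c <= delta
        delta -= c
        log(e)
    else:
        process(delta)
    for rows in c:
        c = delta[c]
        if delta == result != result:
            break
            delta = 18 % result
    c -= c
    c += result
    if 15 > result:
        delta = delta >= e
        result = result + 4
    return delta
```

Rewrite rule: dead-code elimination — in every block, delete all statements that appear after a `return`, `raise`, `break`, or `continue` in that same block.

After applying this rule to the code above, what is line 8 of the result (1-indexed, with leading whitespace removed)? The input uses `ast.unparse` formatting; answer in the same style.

for rows in c:

Transformed code:
def fn(delta, result, e, c):
    result = 30 - c
    handle(result)
    if delta < delta:
        raise ValueError(delta)
    else:
        process(delta)
    for rows in c:
        c = delta[c]
        if delta == result != result:
            break
    c -= c
    c += result
    if 15 > result:
        delta = delta >= e
        result = result + 4
    return delta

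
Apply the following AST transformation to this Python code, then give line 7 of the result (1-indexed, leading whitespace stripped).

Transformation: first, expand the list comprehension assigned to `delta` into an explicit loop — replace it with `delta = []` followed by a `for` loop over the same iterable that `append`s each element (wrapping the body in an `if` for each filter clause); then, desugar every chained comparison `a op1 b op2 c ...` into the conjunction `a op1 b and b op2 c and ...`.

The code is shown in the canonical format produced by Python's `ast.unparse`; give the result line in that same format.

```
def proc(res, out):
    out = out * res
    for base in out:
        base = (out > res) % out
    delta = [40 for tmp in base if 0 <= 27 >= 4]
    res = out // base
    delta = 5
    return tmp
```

Transformed code:
def proc(res, out):
    out = out * res
    for base in out:
        base = (out > res) % out
    delta = []
    for tmp in base:
        if 0 <= 27 and 27 >= 4:
            delta.append(40)
    res = out // base
    delta = 5
    return tmp

if 0 <= 27 and 27 >= 4:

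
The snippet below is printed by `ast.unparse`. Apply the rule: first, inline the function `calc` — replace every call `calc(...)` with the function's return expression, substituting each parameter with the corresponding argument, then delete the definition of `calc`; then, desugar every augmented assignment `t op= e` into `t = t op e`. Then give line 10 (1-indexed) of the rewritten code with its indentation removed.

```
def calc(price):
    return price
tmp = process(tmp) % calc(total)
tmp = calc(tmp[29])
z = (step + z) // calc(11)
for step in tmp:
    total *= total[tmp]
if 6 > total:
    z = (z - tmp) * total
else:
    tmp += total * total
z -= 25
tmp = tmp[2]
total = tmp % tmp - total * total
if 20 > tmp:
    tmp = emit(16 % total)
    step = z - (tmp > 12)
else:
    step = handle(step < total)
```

z = z - 25

Transformed code:
tmp = process(tmp) % total
tmp = tmp[29]
z = (step + z) // 11
for step in tmp:
    total = total * total[tmp]
if 6 > total:
    z = (z - tmp) * total
else:
    tmp = tmp + total * total
z = z - 25
tmp = tmp[2]
total = tmp % tmp - total * total
if 20 > tmp:
    tmp = emit(16 % total)
    step = z - (tmp > 12)
else:
    step = handle(step < total)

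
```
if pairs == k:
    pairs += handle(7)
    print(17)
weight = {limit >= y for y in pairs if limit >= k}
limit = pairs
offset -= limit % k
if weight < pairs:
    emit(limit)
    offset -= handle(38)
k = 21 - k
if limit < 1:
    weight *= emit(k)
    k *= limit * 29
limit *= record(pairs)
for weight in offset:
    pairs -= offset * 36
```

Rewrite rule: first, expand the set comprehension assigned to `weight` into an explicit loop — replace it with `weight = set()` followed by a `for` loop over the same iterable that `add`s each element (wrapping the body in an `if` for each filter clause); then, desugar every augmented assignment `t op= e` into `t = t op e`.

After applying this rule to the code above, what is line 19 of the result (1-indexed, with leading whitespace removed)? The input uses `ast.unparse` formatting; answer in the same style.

Transformed code:
if pairs == k:
    pairs = pairs + handle(7)
    print(17)
weight = set()
for y in pairs:
    if limit >= k:
        weight.add(limit >= y)
limit = pairs
offset = offset - limit % k
if weight < pairs:
    emit(limit)
    offset = offset - handle(38)
k = 21 - k
if limit < 1:
    weight = weight * emit(k)
    k = k * (limit * 29)
limit = limit * record(pairs)
for weight in offset:
    pairs = pairs - offset * 36

pairs = pairs - offset * 36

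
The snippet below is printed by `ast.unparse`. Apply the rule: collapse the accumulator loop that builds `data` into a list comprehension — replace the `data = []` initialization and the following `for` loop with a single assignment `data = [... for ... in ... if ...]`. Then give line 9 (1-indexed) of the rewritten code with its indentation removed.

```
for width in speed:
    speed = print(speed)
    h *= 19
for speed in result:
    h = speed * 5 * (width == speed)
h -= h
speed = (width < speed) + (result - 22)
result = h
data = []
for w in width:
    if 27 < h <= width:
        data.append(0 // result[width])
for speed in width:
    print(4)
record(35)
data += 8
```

data = [0 // result[width] for w in width if 27 < h <= width]

Transformed code:
for width in speed:
    speed = print(speed)
    h *= 19
for speed in result:
    h = speed * 5 * (width == speed)
h -= h
speed = (width < speed) + (result - 22)
result = h
data = [0 // result[width] for w in width if 27 < h <= width]
for speed in width:
    print(4)
record(35)
data += 8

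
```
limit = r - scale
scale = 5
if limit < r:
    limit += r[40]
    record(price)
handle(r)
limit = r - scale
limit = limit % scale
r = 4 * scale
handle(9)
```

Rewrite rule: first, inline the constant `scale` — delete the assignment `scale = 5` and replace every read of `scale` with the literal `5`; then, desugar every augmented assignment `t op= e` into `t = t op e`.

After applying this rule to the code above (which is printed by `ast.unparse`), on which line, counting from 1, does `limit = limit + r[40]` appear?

Transformed code:
limit = r - 5
if limit < r:
    limit = limit + r[40]
    record(price)
handle(r)
limit = r - 5
limit = limit % 5
r = 4 * 5
handle(9)

3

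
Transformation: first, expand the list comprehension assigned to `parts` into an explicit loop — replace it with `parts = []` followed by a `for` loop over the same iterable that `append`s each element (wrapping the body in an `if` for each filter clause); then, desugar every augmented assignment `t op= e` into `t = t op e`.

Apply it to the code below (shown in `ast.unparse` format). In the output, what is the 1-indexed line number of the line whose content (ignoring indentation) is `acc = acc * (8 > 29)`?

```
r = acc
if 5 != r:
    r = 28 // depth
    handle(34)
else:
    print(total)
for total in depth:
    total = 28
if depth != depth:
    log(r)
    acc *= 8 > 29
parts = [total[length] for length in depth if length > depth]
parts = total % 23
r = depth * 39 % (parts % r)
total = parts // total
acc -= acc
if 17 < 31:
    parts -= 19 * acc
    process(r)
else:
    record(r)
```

Transformed code:
r = acc
if 5 != r:
    r = 28 // depth
    handle(34)
else:
    print(total)
for total in depth:
    total = 28
if depth != depth:
    log(r)
    acc = acc * (8 > 29)
parts = []
for length in depth:
    if length > depth:
        parts.append(total[length])
parts = total % 23
r = depth * 39 % (parts % r)
total = parts // total
acc = acc - acc
if 17 < 31:
    parts = parts - 19 * acc
    process(r)
else:
    record(r)

11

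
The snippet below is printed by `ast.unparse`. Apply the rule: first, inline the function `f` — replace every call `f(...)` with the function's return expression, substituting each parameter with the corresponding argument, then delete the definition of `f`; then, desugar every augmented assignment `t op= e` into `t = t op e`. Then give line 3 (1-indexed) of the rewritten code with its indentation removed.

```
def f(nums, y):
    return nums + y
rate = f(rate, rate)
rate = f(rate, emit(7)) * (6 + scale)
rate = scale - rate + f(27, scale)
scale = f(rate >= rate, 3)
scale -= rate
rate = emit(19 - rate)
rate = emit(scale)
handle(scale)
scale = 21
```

rate = scale - rate + (27 + scale)

Transformed code:
rate = rate + rate
rate = (rate + emit(7)) * (6 + scale)
rate = scale - rate + (27 + scale)
scale = (rate >= rate) + 3
scale = scale - rate
rate = emit(19 - rate)
rate = emit(scale)
handle(scale)
scale = 21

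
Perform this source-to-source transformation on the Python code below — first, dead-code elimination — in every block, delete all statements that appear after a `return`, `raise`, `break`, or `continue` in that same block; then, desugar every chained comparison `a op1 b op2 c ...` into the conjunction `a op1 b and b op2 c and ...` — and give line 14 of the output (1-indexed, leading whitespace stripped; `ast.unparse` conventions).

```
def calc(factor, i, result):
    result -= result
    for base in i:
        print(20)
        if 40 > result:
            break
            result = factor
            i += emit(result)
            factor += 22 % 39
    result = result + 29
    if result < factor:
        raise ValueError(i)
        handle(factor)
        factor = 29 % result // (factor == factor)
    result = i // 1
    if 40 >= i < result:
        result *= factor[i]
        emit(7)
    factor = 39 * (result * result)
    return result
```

Transformed code:
def calc(factor, i, result):
    result -= result
    for base in i:
        print(20)
        if 40 > result:
            break
    result = result + 29
    if result < factor:
        raise ValueError(i)
    result = i // 1
    if 40 >= i and i < result:
        result *= factor[i]
        emit(7)
    factor = 39 * (result * result)
    return result

factor = 39 * (result * result)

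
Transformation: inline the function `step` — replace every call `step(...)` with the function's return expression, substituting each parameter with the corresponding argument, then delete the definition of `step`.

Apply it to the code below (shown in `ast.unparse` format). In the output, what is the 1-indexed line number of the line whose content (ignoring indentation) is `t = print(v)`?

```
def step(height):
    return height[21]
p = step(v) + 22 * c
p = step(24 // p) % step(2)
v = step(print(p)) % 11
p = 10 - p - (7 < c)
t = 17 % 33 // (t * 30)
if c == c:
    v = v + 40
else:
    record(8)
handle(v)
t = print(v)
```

11

Transformed code:
p = v[21] + 22 * c
p = (24 // p)[21] % 2[21]
v = print(p)[21] % 11
p = 10 - p - (7 < c)
t = 17 % 33 // (t * 30)
if c == c:
    v = v + 40
else:
    record(8)
handle(v)
t = print(v)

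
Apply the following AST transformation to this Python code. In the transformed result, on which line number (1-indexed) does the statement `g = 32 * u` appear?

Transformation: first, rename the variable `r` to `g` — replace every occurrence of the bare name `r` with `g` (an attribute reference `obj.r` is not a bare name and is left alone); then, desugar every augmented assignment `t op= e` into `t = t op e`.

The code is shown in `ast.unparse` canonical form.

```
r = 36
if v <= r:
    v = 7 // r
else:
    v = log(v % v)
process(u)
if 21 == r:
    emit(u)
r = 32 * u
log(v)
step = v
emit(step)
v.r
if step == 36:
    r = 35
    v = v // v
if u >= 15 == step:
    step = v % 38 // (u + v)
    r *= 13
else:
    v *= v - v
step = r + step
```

Transformed code:
g = 36
if v <= g:
    v = 7 // g
else:
    v = log(v % v)
process(u)
if 21 == g:
    emit(u)
g = 32 * u
log(v)
step = v
emit(step)
v.r
if step == 36:
    g = 35
    v = v // v
if u >= 15 == step:
    step = v % 38 // (u + v)
    g = g * 13
else:
    v = v * (v - v)
step = g + step

9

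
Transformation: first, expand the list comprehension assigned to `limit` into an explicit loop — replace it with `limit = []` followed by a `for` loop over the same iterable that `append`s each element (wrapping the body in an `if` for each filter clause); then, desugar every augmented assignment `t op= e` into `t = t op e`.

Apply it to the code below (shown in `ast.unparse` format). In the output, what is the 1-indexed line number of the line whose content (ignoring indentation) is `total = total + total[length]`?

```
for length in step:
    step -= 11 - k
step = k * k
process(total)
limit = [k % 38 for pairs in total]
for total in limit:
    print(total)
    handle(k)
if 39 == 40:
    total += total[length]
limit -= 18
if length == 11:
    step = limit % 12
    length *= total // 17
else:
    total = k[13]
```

Transformed code:
for length in step:
    step = step - (11 - k)
step = k * k
process(total)
limit = []
for pairs in total:
    limit.append(k % 38)
for total in limit:
    print(total)
    handle(k)
if 39 == 40:
    total = total + total[length]
limit = limit - 18
if length == 11:
    step = limit % 12
    length = length * (total // 17)
else:
    total = k[13]

12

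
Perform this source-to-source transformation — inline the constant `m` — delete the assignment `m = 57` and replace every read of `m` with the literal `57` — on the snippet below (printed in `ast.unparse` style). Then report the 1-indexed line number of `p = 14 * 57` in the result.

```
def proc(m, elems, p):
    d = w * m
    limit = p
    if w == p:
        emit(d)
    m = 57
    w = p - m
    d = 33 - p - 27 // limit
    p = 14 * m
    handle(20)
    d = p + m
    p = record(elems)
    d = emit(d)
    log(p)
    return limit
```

Transformed code:
def proc(m, elems, p):
    d = w * 57
    limit = p
    if w == p:
        emit(d)
    w = p - 57
    d = 33 - p - 27 // limit
    p = 14 * 57
    handle(20)
    d = p + 57
    p = record(elems)
    d = emit(d)
    log(p)
    return limit

8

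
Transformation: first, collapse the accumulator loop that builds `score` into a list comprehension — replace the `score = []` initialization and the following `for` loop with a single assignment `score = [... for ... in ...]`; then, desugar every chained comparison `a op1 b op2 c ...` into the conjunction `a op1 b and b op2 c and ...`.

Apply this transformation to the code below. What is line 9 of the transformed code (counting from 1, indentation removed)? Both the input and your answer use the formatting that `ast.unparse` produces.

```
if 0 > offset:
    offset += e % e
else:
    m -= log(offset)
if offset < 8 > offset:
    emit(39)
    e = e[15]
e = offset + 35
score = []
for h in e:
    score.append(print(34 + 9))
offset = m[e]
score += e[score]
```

Transformed code:
if 0 > offset:
    offset += e % e
else:
    m -= log(offset)
if offset < 8 and 8 > offset:
    emit(39)
    e = e[15]
e = offset + 35
score = [print(34 + 9) for h in e]
offset = m[e]
score += e[score]

score = [print(34 + 9) for h in e]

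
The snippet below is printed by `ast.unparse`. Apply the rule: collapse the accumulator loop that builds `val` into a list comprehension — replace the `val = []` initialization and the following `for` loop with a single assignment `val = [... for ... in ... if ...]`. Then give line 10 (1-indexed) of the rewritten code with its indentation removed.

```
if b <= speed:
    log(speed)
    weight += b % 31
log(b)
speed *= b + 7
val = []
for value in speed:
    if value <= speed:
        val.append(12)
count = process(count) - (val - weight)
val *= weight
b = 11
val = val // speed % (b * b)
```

Transformed code:
if b <= speed:
    log(speed)
    weight += b % 31
log(b)
speed *= b + 7
val = [12 for value in speed if value <= speed]
count = process(count) - (val - weight)
val *= weight
b = 11
val = val // speed % (b * b)

val = val // speed % (b * b)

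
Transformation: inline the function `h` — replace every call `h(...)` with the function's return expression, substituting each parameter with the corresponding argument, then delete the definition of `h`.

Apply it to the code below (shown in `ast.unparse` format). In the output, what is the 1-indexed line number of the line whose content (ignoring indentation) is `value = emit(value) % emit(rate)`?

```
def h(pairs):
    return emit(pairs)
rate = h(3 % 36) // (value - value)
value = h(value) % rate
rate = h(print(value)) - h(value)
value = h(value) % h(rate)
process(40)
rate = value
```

Transformed code:
rate = emit(3 % 36) // (value - value)
value = emit(value) % rate
rate = emit(print(value)) - emit(value)
value = emit(value) % emit(rate)
process(40)
rate = value

4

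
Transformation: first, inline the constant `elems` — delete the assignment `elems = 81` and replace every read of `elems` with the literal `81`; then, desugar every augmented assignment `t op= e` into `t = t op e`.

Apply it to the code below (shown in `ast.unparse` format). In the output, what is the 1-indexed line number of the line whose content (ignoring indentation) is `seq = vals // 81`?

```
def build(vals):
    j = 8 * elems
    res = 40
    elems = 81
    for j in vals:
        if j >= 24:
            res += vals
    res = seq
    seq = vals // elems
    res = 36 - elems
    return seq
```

8

Transformed code:
def build(vals):
    j = 8 * 81
    res = 40
    for j in vals:
        if j >= 24:
            res = res + vals
    res = seq
    seq = vals // 81
    res = 36 - 81
    return seq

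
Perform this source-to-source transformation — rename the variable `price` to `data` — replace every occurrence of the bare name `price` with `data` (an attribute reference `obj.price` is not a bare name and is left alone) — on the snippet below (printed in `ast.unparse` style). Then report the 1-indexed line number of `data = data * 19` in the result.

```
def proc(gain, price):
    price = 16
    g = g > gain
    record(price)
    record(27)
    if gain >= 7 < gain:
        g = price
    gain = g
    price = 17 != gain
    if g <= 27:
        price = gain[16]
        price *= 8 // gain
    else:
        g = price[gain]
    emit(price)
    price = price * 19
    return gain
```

16

Transformed code:
def proc(gain, data):
    data = 16
    g = g > gain
    record(data)
    record(27)
    if gain >= 7 < gain:
        g = data
    gain = g
    data = 17 != gain
    if g <= 27:
        data = gain[16]
        data *= 8 // gain
    else:
        g = data[gain]
    emit(data)
    data = data * 19
    return gain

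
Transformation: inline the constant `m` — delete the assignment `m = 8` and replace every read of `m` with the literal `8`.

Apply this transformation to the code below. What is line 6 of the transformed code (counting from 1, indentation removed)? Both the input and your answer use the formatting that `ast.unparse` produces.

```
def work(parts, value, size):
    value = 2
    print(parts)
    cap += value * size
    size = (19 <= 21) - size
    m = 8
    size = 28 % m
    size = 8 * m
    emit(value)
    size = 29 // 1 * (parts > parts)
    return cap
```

Transformed code:
def work(parts, value, size):
    value = 2
    print(parts)
    cap += value * size
    size = (19 <= 21) - size
    size = 28 % 8
    size = 8 * 8
    emit(value)
    size = 29 // 1 * (parts > parts)
    return cap

size = 28 % 8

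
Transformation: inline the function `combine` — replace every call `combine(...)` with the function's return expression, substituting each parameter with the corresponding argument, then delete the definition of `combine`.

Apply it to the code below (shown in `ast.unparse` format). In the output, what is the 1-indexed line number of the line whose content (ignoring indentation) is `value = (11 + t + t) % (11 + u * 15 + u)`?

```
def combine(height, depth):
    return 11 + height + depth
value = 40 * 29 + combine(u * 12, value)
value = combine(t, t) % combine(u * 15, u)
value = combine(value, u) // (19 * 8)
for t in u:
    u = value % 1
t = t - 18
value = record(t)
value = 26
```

2

Transformed code:
value = 40 * 29 + (11 + u * 12 + value)
value = (11 + t + t) % (11 + u * 15 + u)
value = (11 + value + u) // (19 * 8)
for t in u:
    u = value % 1
t = t - 18
value = record(t)
value = 26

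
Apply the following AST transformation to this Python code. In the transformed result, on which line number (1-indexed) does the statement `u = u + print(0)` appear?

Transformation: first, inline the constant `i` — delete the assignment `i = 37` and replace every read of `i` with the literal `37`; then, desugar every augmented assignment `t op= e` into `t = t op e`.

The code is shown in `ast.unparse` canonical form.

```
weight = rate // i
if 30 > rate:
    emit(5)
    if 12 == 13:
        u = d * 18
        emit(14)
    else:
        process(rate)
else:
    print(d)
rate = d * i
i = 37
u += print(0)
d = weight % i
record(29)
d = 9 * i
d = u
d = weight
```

Transformed code:
weight = rate // 37
if 30 > rate:
    emit(5)
    if 12 == 13:
        u = d * 18
        emit(14)
    else:
        process(rate)
else:
    print(d)
rate = d * 37
u = u + print(0)
d = weight % 37
record(29)
d = 9 * 37
d = u
d = weight

12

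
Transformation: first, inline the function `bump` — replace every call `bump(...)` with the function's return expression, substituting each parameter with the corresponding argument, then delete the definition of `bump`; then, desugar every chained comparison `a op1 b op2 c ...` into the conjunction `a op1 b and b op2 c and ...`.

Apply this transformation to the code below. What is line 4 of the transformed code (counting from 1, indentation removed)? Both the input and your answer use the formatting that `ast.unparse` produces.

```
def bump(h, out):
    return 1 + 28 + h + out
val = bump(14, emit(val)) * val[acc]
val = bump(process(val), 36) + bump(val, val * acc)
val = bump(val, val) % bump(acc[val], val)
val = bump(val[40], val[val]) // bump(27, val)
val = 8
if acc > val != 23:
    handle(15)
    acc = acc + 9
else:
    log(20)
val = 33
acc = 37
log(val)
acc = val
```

Transformed code:
val = (1 + 28 + 14 + emit(val)) * val[acc]
val = 1 + 28 + process(val) + 36 + (1 + 28 + val + val * acc)
val = (1 + 28 + val + val) % (1 + 28 + acc[val] + val)
val = (1 + 28 + val[40] + val[val]) // (1 + 28 + 27 + val)
val = 8
if acc > val and val != 23:
    handle(15)
    acc = acc + 9
else:
    log(20)
val = 33
acc = 37
log(val)
acc = val

val = (1 + 28 + val[40] + val[val]) // (1 + 28 + 27 + val)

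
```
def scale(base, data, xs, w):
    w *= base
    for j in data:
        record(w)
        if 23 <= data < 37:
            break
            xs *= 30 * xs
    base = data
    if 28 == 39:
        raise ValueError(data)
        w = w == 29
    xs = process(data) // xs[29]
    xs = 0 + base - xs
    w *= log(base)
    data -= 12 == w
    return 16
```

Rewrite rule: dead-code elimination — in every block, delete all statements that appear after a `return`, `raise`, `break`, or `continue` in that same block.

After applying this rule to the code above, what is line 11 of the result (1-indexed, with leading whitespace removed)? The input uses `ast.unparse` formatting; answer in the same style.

xs = 0 + base - xs

Transformed code:
def scale(base, data, xs, w):
    w *= base
    for j in data:
        record(w)
        if 23 <= data < 37:
            break
    base = data
    if 28 == 39:
        raise ValueError(data)
    xs = process(data) // xs[29]
    xs = 0 + base - xs
    w *= log(base)
    data -= 12 == w
    return 16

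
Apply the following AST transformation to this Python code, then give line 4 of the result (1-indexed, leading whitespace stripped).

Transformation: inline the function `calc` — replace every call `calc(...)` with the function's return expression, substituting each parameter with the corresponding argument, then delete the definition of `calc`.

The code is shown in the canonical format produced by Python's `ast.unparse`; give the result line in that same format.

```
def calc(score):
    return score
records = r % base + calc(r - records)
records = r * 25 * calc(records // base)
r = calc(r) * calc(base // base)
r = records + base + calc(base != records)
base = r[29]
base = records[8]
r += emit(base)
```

r = records + base + (base != records)

Transformed code:
records = r % base + (r - records)
records = r * 25 * (records // base)
r = r * (base // base)
r = records + base + (base != records)
base = r[29]
base = records[8]
r += emit(base)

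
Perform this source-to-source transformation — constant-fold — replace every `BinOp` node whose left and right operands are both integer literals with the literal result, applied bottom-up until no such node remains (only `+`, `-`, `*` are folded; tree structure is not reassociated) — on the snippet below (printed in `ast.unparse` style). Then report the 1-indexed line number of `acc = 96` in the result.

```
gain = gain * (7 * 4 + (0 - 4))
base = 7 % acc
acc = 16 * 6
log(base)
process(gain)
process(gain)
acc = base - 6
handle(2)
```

3

Transformed code:
gain = gain * 24
base = 7 % acc
acc = 96
log(base)
process(gain)
process(gain)
acc = base - 6
handle(2)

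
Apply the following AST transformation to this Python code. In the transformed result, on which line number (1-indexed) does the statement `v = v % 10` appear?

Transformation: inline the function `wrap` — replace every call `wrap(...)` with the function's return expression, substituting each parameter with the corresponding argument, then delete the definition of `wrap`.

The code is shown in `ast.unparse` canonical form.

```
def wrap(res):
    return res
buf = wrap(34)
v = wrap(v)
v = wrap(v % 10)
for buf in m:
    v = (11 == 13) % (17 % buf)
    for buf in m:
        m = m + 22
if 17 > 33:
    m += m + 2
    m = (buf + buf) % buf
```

Transformed code:
buf = 34
v = v
v = v % 10
for buf in m:
    v = (11 == 13) % (17 % buf)
    for buf in m:
        m = m + 22
if 17 > 33:
    m += m + 2
    m = (buf + buf) % buf

3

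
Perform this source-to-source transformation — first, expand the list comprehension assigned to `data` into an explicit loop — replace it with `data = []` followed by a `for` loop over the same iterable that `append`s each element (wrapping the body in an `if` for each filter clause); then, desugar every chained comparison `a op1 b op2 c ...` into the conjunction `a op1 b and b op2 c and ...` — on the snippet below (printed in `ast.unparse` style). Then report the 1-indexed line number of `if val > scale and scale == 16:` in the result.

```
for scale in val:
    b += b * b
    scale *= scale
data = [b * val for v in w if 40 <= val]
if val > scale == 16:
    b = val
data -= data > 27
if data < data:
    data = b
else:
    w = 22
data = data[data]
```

Transformed code:
for scale in val:
    b += b * b
    scale *= scale
data = []
for v in w:
    if 40 <= val:
        data.append(b * val)
if val > scale and scale == 16:
    b = val
data -= data > 27
if data < data:
    data = b
else:
    w = 22
data = data[data]

8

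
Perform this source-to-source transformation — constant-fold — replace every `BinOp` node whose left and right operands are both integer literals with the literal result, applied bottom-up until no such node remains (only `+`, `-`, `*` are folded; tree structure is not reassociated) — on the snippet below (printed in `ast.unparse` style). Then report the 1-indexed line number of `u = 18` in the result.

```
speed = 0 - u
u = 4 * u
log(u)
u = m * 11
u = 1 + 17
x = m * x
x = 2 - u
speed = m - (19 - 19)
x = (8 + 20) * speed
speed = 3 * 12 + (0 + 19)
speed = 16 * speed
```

5

Transformed code:
speed = 0 - u
u = 4 * u
log(u)
u = m * 11
u = 18
x = m * x
x = 2 - u
speed = m - 0
x = 28 * speed
speed = 55
speed = 16 * speed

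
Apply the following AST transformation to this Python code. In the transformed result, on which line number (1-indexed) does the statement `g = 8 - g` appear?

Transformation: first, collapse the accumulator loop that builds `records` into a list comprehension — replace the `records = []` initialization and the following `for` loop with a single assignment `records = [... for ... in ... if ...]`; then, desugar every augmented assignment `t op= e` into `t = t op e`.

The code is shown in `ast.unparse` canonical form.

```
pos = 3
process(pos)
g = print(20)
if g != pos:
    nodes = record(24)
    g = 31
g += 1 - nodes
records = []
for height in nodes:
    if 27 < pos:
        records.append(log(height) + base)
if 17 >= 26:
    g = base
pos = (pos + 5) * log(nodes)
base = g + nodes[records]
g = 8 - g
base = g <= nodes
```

13

Transformed code:
pos = 3
process(pos)
g = print(20)
if g != pos:
    nodes = record(24)
    g = 31
g = g + (1 - nodes)
records = [log(height) + base for height in nodes if 27 < pos]
if 17 >= 26:
    g = base
pos = (pos + 5) * log(nodes)
base = g + nodes[records]
g = 8 - g
base = g <= nodes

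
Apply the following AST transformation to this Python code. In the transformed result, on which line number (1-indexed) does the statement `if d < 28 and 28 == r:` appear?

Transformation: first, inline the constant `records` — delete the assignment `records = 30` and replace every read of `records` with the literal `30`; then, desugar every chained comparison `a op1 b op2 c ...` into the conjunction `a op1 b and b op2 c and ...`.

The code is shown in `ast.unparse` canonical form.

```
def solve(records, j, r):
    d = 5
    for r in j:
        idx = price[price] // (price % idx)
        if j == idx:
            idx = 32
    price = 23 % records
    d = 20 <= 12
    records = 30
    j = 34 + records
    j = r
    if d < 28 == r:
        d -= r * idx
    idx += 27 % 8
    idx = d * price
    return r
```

11

Transformed code:
def solve(records, j, r):
    d = 5
    for r in j:
        idx = price[price] // (price % idx)
        if j == idx:
            idx = 32
    price = 23 % 30
    d = 20 <= 12
    j = 34 + 30
    j = r
    if d < 28 and 28 == r:
        d -= r * idx
    idx += 27 % 8
    idx = d * price
    return r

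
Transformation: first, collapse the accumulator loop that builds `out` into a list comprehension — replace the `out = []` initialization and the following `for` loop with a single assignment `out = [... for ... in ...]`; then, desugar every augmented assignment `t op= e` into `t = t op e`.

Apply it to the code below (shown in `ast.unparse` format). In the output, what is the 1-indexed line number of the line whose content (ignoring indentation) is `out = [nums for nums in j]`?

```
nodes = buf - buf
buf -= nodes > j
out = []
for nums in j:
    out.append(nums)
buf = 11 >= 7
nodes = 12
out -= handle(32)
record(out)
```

Transformed code:
nodes = buf - buf
buf = buf - (nodes > j)
out = [nums for nums in j]
buf = 11 >= 7
nodes = 12
out = out - handle(32)
record(out)

3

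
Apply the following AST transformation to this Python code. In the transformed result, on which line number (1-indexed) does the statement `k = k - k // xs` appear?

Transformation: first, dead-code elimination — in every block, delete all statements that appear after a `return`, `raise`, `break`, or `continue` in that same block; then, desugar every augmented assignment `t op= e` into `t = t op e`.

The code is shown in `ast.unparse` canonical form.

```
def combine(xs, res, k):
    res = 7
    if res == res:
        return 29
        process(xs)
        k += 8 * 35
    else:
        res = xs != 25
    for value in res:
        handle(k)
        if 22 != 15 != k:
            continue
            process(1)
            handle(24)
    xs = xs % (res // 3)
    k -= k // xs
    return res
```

12

Transformed code:
def combine(xs, res, k):
    res = 7
    if res == res:
        return 29
    else:
        res = xs != 25
    for value in res:
        handle(k)
        if 22 != 15 != k:
            continue
    xs = xs % (res // 3)
    k = k - k // xs
    return res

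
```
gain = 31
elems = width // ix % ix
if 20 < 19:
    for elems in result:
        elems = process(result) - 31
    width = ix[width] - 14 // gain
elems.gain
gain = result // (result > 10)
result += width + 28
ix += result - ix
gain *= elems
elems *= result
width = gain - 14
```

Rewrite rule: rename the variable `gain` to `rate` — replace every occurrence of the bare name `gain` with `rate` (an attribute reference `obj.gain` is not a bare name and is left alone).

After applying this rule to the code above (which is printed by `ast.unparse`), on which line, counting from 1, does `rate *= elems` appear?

Transformed code:
rate = 31
elems = width // ix % ix
if 20 < 19:
    for elems in result:
        elems = process(result) - 31
    width = ix[width] - 14 // rate
elems.gain
rate = result // (result > 10)
result += width + 28
ix += result - ix
rate *= elems
elems *= result
width = rate - 14

11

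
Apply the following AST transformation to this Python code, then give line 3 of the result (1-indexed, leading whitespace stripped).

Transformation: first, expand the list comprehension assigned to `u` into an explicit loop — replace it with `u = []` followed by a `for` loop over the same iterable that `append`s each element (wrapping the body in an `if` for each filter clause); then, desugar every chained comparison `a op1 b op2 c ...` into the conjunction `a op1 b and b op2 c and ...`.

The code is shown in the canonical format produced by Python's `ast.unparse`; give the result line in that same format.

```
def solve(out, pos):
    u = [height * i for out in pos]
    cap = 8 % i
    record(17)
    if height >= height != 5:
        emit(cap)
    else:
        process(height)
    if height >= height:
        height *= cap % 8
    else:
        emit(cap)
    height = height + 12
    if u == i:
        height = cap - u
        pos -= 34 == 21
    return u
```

for out in pos:

Transformed code:
def solve(out, pos):
    u = []
    for out in pos:
        u.append(height * i)
    cap = 8 % i
    record(17)
    if height >= height and height != 5:
        emit(cap)
    else:
        process(height)
    if height >= height:
        height *= cap % 8
    else:
        emit(cap)
    height = height + 12
    if u == i:
        height = cap - u
        pos -= 34 == 21
    return u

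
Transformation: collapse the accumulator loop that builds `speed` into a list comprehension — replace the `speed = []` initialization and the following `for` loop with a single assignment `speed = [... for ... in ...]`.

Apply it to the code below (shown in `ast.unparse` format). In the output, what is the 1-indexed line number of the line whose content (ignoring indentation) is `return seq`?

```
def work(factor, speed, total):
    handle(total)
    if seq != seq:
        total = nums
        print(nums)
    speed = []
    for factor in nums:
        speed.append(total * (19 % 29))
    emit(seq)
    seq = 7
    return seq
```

Transformed code:
def work(factor, speed, total):
    handle(total)
    if seq != seq:
        total = nums
        print(nums)
    speed = [total * (19 % 29) for factor in nums]
    emit(seq)
    seq = 7
    return seq

9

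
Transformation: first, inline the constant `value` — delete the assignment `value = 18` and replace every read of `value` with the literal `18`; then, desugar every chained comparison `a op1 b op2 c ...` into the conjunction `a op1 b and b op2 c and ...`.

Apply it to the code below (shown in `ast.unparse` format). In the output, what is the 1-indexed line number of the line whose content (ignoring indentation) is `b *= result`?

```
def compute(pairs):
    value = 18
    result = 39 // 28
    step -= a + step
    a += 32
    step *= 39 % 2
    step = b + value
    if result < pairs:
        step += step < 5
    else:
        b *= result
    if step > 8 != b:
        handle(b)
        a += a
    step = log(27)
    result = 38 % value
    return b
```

Transformed code:
def compute(pairs):
    result = 39 // 28
    step -= a + step
    a += 32
    step *= 39 % 2
    step = b + 18
    if result < pairs:
        step += step < 5
    else:
        b *= result
    if step > 8 and 8 != b:
        handle(b)
        a += a
    step = log(27)
    result = 38 % 18
    return b

10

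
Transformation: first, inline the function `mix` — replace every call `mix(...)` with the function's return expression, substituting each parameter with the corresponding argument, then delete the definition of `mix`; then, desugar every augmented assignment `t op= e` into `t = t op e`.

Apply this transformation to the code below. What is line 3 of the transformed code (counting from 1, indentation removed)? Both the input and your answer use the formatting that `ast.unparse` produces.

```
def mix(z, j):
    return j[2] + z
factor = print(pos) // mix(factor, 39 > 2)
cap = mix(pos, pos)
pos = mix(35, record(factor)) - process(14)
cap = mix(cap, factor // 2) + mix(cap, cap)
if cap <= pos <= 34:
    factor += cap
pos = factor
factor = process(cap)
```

Transformed code:
factor = print(pos) // ((39 > 2)[2] + factor)
cap = pos[2] + pos
pos = record(factor)[2] + 35 - process(14)
cap = (factor // 2)[2] + cap + (cap[2] + cap)
if cap <= pos <= 34:
    factor = factor + cap
pos = factor
factor = process(cap)

pos = record(factor)[2] + 35 - process(14)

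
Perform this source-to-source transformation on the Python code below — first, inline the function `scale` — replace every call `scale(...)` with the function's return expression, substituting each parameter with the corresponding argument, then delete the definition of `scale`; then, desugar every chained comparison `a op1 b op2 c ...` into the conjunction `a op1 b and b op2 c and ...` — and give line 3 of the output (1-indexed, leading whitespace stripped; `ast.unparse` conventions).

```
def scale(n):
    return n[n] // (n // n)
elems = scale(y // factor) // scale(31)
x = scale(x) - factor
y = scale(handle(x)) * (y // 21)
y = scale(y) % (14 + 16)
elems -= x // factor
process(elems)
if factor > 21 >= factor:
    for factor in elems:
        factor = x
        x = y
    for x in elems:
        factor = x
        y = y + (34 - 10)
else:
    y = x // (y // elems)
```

y = handle(x)[handle(x)] // (handle(x) // handle(x)) * (y // 21)

Transformed code:
elems = (y // factor)[y // factor] // (y // factor // (y // factor)) // (31[31] // (31 // 31))
x = x[x] // (x // x) - factor
y = handle(x)[handle(x)] // (handle(x) // handle(x)) * (y // 21)
y = y[y] // (y // y) % (14 + 16)
elems -= x // factor
process(elems)
if factor > 21 and 21 >= factor:
    for factor in elems:
        factor = x
        x = y
    for x in elems:
        factor = x
        y = y + (34 - 10)
else:
    y = x // (y // elems)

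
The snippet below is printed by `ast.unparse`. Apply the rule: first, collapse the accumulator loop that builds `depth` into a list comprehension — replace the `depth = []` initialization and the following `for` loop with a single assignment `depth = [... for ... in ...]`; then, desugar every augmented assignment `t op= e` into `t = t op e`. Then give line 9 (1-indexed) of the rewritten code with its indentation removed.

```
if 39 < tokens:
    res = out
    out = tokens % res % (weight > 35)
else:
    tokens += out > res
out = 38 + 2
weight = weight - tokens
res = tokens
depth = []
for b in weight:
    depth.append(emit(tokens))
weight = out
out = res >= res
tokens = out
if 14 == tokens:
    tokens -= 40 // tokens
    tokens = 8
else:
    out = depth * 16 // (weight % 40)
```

Transformed code:
if 39 < tokens:
    res = out
    out = tokens % res % (weight > 35)
else:
    tokens = tokens + (out > res)
out = 38 + 2
weight = weight - tokens
res = tokens
depth = [emit(tokens) for b in weight]
weight = out
out = res >= res
tokens = out
if 14 == tokens:
    tokens = tokens - 40 // tokens
    tokens = 8
else:
    out = depth * 16 // (weight % 40)

depth = [emit(tokens) for b in weight]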